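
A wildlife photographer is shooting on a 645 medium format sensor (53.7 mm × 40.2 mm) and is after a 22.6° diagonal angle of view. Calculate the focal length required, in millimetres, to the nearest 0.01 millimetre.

167.85 mm

Sensor diagonal = √(53.7² + 40.2²) = √4499.7300 ≈ 67.0800 mm.
From α = 2·arctan(d/2f) we get f = d / (2·tan(α/2)).
With d = 67.0800 mm and α/2 = 11.3°, tan(α/2) ≈ 0.19982, so f ≈ 67.0800 / 0.39964 ≈ 167.8514 mm.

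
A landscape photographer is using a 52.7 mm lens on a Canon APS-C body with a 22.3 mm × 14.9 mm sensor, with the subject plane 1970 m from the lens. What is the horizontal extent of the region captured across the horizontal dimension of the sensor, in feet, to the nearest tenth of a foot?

2734.9 ft

dₒ: 1970 m = 1.97e+06 mm.
Similar triangles through the lens centre give W/dₒ = w/dᵢ; with 1/f = 1/dₒ + 1/dᵢ this gives W = w·(dₒ − f)/f.
W = 22.3 mm × (1.97e+06 − 52.7) / 52.7 = 22.3 × 37380.4042 ≈ 833583.013 mm = 833583.013/304.8 ft = 2734.85 ft.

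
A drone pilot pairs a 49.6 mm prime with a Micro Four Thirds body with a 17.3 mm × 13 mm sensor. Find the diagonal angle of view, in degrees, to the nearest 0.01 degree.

Sensor diagonal = √(17.3² + 13²) = √468.2900 ≈ 21.6400 mm.
Angle of view α = 2·arctan(d/2f) with d = 21.6400 mm and f = 49.6 mm.
d/2f = 0.21815; arctan(0.21815) ≈ 12.3060°, so α ≈ 24.6120°.

24.61°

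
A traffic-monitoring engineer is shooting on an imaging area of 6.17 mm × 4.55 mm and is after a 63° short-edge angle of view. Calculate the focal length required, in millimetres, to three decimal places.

From α = 2·arctan(h/2f) we get f = h / (2·tan(α/2)).
With h = 4.55 mm and α/2 = 31.5°, tan(α/2) ≈ 0.61280, so f ≈ 4.55 / 1.22560 ≈ 3.7125 mm.

3.712 mm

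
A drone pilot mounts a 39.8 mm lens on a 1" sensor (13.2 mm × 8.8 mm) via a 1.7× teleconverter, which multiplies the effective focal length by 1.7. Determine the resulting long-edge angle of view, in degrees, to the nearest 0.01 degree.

11.14°

Effective focal length f = 39.8 × 1.7 = 67.66 mm.
α = 2·arctan(13.2 / (2 × 67.66)) = 2·arctan(0.09755) ≈ 11.1428°.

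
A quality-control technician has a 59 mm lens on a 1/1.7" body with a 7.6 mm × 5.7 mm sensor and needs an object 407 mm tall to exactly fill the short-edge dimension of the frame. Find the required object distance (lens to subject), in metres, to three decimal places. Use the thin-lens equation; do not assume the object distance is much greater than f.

4.272 m

Magnification m = h/W = dᵢ/dₒ; combined with 1/f = 1/dₒ + 1/dᵢ this gives dₒ = f·(1 + W/h).
dₒ = 59 mm × (1 + 407/5.7) = 59 × 72.4035 ≈ 4271.807 mm = 4.27181 m.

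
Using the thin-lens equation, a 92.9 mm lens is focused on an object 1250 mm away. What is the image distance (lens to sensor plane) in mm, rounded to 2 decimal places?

100.36 mm

1/dᵢ = 1/f − 1/dₒ = 1/92.9 − 1/1250 = 0.0099643 mm⁻¹.
dᵢ = 1/0.0099643 ≈ 100.3587 mm.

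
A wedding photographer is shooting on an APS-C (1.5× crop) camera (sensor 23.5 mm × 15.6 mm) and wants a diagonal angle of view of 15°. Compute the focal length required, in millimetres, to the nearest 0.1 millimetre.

107.1 mm

Sensor diagonal = √(23.5² + 15.6²) = √795.6100 ≈ 28.2066 mm.
From α = 2·arctan(d/2f) we get f = d / (2·tan(α/2)).
With d = 28.2066 mm and α/2 = 7.5°, tan(α/2) ≈ 0.13165, so f ≈ 28.2066 / 0.26330 ≈ 107.1250 mm.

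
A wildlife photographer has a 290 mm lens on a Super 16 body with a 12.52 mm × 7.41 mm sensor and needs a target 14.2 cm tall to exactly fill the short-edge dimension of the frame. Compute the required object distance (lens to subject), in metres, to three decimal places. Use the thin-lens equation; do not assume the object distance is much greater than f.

W: 14.2 cm = 142 mm.
Magnification m = h/W = dᵢ/dₒ; combined with 1/f = 1/dₒ + 1/dᵢ this gives dₒ = f·(1 + W/h).
dₒ = 290 mm × (1 + 142/7.41) = 290 × 20.1633 ≈ 5847.355 mm = 5.84735 m.

5.847 m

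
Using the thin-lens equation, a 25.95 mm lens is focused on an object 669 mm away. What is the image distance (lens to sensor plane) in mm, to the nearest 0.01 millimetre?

27.00 mm

1/dᵢ = 1/f − 1/dₒ = 1/25.95 − 1/669 = 0.0370409 mm⁻¹.
dᵢ = 1/0.0370409 ≈ 26.9972 mm.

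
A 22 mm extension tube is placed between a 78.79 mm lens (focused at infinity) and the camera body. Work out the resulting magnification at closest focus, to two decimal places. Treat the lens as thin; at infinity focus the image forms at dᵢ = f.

0.28×

The tube moves the image plane from f to f + e, so dᵢ = 78.79 + 22 = 100.79 mm. Focus is achieved when 1/f = 1/dₒ + 1/dᵢ, giving dₒ = 1/(1/f − 1/(f+e)).
Magnification m = dᵢ/dₒ = (f+e)·(1/f − 1/(f+e)) = e/f = 22/78.79 ≈ 0.2792.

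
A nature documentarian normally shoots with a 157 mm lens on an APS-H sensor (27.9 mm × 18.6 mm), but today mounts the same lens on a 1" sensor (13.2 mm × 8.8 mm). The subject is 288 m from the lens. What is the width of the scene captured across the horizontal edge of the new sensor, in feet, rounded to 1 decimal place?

The focal length stays 157 mm; the relevant sensor dimension is now w = 13.2 mm. Object distance dₒ = 288 m = 288000 mm.
Thin-lens field width W = w·(dₒ − f)/f = 13.2 × (288000 − 157)/157 ≈ 24200.813 mm = 24200.813/304.8 ft = 79.399 ft.

79.4 ft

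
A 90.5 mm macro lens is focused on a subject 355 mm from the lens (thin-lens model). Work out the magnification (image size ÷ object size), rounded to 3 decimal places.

0.342×

Thin lens: 1/f = 1/dₒ + 1/dᵢ → 1/dᵢ = 1/90.5 − 1/355 = 0.0082328 mm⁻¹, so dᵢ ≈ 121.4650 mm.
Magnification m = dᵢ/dₒ = 121.4650/355 ≈ 0.34216.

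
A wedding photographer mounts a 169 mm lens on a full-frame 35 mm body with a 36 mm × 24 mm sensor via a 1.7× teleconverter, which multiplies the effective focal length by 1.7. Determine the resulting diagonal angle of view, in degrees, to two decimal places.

8.61°

Effective focal length f = 169 × 1.7 = 287.3 mm.
Sensor diagonal = √(36² + 24²) = √1872.0000 ≈ 43.2666 mm.
α = 2·arctan(43.267 / (2 × 287.3)) = 2·arctan(0.07530) ≈ 8.6123°.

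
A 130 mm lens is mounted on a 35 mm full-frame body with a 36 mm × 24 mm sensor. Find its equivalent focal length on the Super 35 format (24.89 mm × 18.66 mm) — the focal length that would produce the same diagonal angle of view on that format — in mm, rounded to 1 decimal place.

Sensor diagonal = √(36² + 24²) = √1872.0000 ≈ 43.2666 mm.
Sensor diagonal = √(24.89² + 18.66²) = √967.7077 ≈ 31.1080 mm.
Equal angle of view means equal diagonal/f ratio, so f₂ = f₁ · (diagonal₂/diagonal₁) = 130 × 31.1080/43.2666.
f₂ = 130 × 0.71898 ≈ 93.468 mm.

93.5 mm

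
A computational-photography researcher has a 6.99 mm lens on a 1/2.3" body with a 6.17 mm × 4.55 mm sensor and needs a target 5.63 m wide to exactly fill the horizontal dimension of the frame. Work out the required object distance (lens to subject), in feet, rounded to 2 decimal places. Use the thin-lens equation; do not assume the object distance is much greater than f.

W: 5.63 m = 5630 mm.
Magnification m = w/W = dᵢ/dₒ; combined with 1/f = 1/dₒ + 1/dᵢ this gives dₒ = f·(1 + W/w).
dₒ = 6.99 mm × (1 + 5630/6.17) = 6.99 × 913.4797 ≈ 6385.223 mm = 6385.223/304.8 ft = 20.9489 ft.

20.95 ft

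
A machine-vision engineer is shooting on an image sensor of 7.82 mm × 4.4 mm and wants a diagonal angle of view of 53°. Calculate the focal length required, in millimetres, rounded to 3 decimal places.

8.998 mm

Sensor diagonal = √(7.82² + 4.4²) = √80.5124 ≈ 8.9729 mm.
From α = 2·arctan(d/2f) we get f = d / (2·tan(α/2)).
With d = 8.9729 mm and α/2 = 26.5°, tan(α/2) ≈ 0.49858, so f ≈ 8.9729 / 0.99716 ≈ 8.9984 mm.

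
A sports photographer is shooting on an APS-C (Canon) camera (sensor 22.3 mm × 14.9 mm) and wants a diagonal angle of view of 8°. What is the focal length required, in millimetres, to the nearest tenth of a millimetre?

191.8 mm

Sensor diagonal = √(22.3² + 14.9²) = √719.3000 ≈ 26.8198 mm.
From α = 2·arctan(d/2f) we get f = d / (2·tan(α/2)).
With d = 26.8198 mm and α/2 = 4°, tan(α/2) ≈ 0.06993, so f ≈ 26.8198 / 0.13985 ≈ 191.7703 mm.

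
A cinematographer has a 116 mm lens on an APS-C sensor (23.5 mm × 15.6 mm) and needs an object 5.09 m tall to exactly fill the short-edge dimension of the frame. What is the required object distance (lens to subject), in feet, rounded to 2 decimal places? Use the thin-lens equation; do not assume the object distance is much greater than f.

W: 5.09 m = 5090 mm.
Magnification m = h/W = dᵢ/dₒ; combined with 1/f = 1/dₒ + 1/dᵢ this gives dₒ = f·(1 + W/h).
dₒ = 116 mm × (1 + 5090/15.6) = 116 × 327.2821 ≈ 37964.718 mm = 37964.718/304.8 ft = 124.556 ft.

124.56 ft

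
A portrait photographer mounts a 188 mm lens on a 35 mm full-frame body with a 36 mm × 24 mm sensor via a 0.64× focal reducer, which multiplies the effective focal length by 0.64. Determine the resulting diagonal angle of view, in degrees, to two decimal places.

20.39°

Effective focal length f = 188 × 0.64 = 120.32 mm.
Sensor diagonal = √(36² + 24²) = √1872.0000 ≈ 43.2666 mm.
α = 2·arctan(43.267 / (2 × 120.32)) = 2·arctan(0.17980) ≈ 20.3855°.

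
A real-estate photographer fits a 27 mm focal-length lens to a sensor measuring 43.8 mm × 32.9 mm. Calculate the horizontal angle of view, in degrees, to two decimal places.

Angle of view α = 2·arctan(w/2f) with w = 43.8 mm and f = 27 mm.
w/2f = 0.81111; arctan(0.81111) ≈ 39.0459°, so α ≈ 78.0918°.

78.09°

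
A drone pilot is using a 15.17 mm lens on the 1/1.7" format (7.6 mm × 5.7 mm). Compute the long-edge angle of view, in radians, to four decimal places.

Angle of view α = 2·arctan(w/2f) with w = 7.6 mm and f = 15.17 mm.
w/2f = 0.25049; arctan(0.25049) ≈ 0.2454 rad, so α ≈ 0.4909 rad.

0.4909 rad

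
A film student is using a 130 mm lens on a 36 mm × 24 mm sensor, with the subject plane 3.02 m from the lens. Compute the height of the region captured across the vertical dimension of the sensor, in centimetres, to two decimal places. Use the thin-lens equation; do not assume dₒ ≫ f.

dₒ: 3.02 m = 3020 mm.
Similar triangles through the lens centre give W/dₒ = h/dᵢ; with 1/f = 1/dₒ + 1/dᵢ this gives W = h·(dₒ − f)/f.
W = 24 mm × (3020 − 130) / 130 = 24 × 22.2308 ≈ 533.538 mm = 53.3538 cm.

53.35 cm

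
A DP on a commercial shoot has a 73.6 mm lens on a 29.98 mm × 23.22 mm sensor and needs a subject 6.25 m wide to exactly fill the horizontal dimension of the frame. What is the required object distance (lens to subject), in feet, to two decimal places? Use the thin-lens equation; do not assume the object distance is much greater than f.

50.58 ft

W: 6.25 m = 6250 mm.
Magnification m = w/W = dᵢ/dₒ; combined with 1/f = 1/dₒ + 1/dᵢ this gives dₒ = f·(1 + W/w).
dₒ = 73.6 mm × (1 + 6250/29.98) = 73.6 × 209.4723 ≈ 15417.162 mm = 15417.162/304.8 ft = 50.5812 ft.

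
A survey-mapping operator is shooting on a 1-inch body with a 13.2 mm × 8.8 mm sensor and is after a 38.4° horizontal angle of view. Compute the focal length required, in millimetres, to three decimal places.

From α = 2·arctan(w/2f) we get f = w / (2·tan(α/2)).
With w = 13.2 mm and α/2 = 19.2°, tan(α/2) ≈ 0.34824, so f ≈ 13.2 / 0.69647 ≈ 18.9526 mm.

18.953 mm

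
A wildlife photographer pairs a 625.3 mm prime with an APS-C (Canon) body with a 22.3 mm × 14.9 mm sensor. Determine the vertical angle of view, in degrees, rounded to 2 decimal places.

Angle of view α = 2·arctan(h/2f) with h = 14.9 mm and f = 625.3 mm.
h/2f = 0.01191; arctan(0.01191) ≈ 0.6826°, so α ≈ 1.3652°.

1.37°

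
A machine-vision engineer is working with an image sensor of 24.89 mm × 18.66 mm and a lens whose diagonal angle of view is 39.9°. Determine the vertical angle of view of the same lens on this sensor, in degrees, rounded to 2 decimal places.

Sensor diagonal = √(24.89² + 18.66²) = √967.7077 ≈ 31.1080 mm.
From the diagonal AOV: f = 31.1080 / (2·tan(19.95°)) = 31.1080 / 0.72596 ≈ 42.8506 mm.
Vertical AOV = 2·arctan(18.66 / (2 × 42.8506)) = 2·arctan(0.21773) ≈ 24.5670°.

24.57°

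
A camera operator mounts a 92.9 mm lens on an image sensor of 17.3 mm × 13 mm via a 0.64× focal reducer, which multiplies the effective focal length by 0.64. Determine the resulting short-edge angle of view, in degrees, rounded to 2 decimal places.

Effective focal length f = 92.9 × 0.64 = 59.456 mm.
α = 2·arctan(13 / (2 × 59.456)) = 2·arctan(0.10932) ≈ 12.4781°.

12.48°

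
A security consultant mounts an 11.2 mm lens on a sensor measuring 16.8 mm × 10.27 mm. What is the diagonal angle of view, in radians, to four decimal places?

Sensor diagonal = √(16.8² + 10.27²) = √387.7129 ≈ 19.6904 mm.
Angle of view α = 2·arctan(d/2f) with d = 19.6904 mm and f = 11.2 mm.
d/2f = 0.87904; arctan(0.87904) ≈ 0.7211 rad, so α ≈ 1.4422 rad.

1.4422 rad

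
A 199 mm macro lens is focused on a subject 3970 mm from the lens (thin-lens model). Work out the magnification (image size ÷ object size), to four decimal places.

0.0528×

Thin lens: 1/f = 1/dₒ + 1/dᵢ → 1/dᵢ = 1/199 − 1/3970 = 0.0047732 mm⁻¹, so dᵢ ≈ 209.5015 mm.
Magnification m = dᵢ/dₒ = 209.5015/3970 ≈ 0.05277.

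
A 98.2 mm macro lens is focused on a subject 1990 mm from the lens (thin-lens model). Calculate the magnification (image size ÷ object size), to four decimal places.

0.0519×

Thin lens: 1/f = 1/dₒ + 1/dᵢ → 1/dᵢ = 1/98.2 − 1/1990 = 0.0096808 mm⁻¹, so dᵢ ≈ 103.2974 mm.
Magnification m = dᵢ/dₒ = 103.2974/1990 ≈ 0.05191.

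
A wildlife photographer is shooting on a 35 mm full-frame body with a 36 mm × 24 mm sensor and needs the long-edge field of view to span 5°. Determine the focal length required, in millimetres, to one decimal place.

From α = 2·arctan(w/2f) we get f = w / (2·tan(α/2)).
With w = 36 mm and α/2 = 2.5°, tan(α/2) ≈ 0.04366, so f ≈ 36 / 0.08732 ≈ 412.2678 mm.

412.3 mm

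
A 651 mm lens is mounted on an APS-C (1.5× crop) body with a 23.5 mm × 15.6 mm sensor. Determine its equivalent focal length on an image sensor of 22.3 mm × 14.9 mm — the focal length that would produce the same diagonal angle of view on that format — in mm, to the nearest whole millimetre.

619 mm

Sensor diagonal = √(23.5² + 15.6²) = √795.6100 ≈ 28.2066 mm.
Sensor diagonal = √(22.3² + 14.9²) = √719.3000 ≈ 26.8198 mm.
Equal angle of view means equal diagonal/f ratio, so f₂ = f₁ · (diagonal₂/diagonal₁) = 651 × 26.8198/28.2066.
f₂ = 651 × 0.95083 ≈ 618.993 mm.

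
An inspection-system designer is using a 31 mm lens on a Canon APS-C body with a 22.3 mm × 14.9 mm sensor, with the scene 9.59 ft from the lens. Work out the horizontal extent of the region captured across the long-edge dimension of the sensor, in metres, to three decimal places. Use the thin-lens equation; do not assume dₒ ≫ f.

2.080 m

dₒ: 9.59 ft × 304.8 mm/ft = 2923.03 mm.
Similar triangles through the lens centre give W/dₒ = w/dᵢ; with 1/f = 1/dₒ + 1/dᵢ this gives W = w·(dₒ − f)/f.
W = 22.3 mm × (2923.03 − 31) / 31 = 22.3 × 93.2914 ≈ 2080.397 mm = 2.0804 m.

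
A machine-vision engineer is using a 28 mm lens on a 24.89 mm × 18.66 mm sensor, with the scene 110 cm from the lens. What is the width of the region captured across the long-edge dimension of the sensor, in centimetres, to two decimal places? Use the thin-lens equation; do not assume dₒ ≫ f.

95.29 cm

dₒ: 110 cm = 1100 mm.
Similar triangles through the lens centre give W/dₒ = w/dᵢ; with 1/f = 1/dₒ + 1/dᵢ this gives W = w·(dₒ − f)/f.
W = 24.89 mm × (1100 − 28) / 28 = 24.89 × 38.2857 ≈ 952.931 mm = 95.2931 cm.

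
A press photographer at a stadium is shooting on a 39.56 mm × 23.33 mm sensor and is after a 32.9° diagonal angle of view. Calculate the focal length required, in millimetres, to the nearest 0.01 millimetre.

Sensor diagonal = √(39.56² + 23.33²) = √2109.2825 ≈ 45.9269 mm.
From α = 2·arctan(d/2f) we get f = d / (2·tan(α/2)).
With d = 45.9269 mm and α/2 = 16.45°, tan(α/2) ≈ 0.29526, so f ≈ 45.9269 / 0.59053 ≈ 77.7725 mm.

77.77 mm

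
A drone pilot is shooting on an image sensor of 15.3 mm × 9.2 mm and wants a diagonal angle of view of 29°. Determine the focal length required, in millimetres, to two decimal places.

Sensor diagonal = √(15.3² + 9.2²) = √318.7300 ≈ 17.8530 mm.
From α = 2·arctan(d/2f) we get f = d / (2·tan(α/2)).
With d = 17.8530 mm and α/2 = 14.5°, tan(α/2) ≈ 0.25862, so f ≈ 17.8530 / 0.51724 ≈ 34.5162 mm.

34.52 mm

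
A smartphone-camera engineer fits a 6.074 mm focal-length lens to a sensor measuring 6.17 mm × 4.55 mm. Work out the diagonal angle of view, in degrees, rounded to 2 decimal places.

Sensor diagonal = √(6.17² + 4.55²) = √58.7714 ≈ 7.6663 mm.
Angle of view α = 2·arctan(d/2f) with d = 7.6663 mm and f = 6.074 mm.
d/2f = 0.63107; arctan(0.63107) ≈ 32.2548°, so α ≈ 64.5097°.

64.51°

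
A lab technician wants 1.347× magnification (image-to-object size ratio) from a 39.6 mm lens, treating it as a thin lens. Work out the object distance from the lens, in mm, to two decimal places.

With m = dᵢ/dₒ and 1/f = 1/dₒ + 1/dᵢ, substituting dᵢ = m·dₒ gives 1/f = (1 + 1/m)/dₒ, hence dₒ = f·(1 + 1/m).
dₒ = 39.6 × (1 + 1/1.347) = 39.6 × 1.74239 ≈ 68.999 mm.

69.00 mm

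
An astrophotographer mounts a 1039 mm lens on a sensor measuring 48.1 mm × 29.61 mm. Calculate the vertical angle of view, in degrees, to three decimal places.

Angle of view α = 2·arctan(h/2f) with h = 29.61 mm and f = 1039 mm.
h/2f = 0.01425; arctan(0.01425) ≈ 0.8164°, so α ≈ 1.6327°.

1.633°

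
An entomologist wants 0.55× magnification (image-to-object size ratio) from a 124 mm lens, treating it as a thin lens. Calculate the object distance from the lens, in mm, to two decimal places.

349.45 mm

With m = dᵢ/dₒ and 1/f = 1/dₒ + 1/dᵢ, substituting dᵢ = m·dₒ gives 1/f = (1 + 1/m)/dₒ, hence dₒ = f·(1 + 1/m).
dₒ = 124 × (1 + 1/0.55) = 124 × 2.81818 ≈ 349.455 mm.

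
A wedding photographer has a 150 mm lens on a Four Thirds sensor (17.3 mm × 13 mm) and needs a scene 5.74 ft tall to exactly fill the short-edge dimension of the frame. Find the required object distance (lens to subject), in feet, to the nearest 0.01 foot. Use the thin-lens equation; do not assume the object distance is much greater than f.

66.72 ft

W: 5.74 ft × 304.8 mm/ft = 1749.55 mm.
Magnification m = h/W = dᵢ/dₒ; combined with 1/f = 1/dₒ + 1/dᵢ this gives dₒ = f·(1 + W/h).
dₒ = 150 mm × (1 + 1749.55/13) = 150 × 135.5809 ≈ 20337.138 mm = 20337.138/304.8 ft = 66.7229 ft.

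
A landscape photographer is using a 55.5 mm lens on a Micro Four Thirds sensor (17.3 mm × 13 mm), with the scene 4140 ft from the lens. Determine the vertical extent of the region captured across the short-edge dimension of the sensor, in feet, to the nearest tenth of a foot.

dₒ: 4140 ft × 304.8 mm/ft = 1261871.96 mm.
Similar triangles through the lens centre give W/dₒ = h/dᵢ; with 1/f = 1/dₒ + 1/dᵢ this gives W = h·(dₒ − f)/f.
W = 13 mm × (1.26187e+06 − 55.5) / 55.5 = 13 × 22735.4317 ≈ 295560.612 mm = 295560.612/304.8 ft = 969.687 ft.

969.7 ft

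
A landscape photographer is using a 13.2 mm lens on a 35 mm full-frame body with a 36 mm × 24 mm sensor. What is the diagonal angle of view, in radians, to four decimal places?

2.0459 rad

Sensor diagonal = √(36² + 24²) = √1872.0000 ≈ 43.2666 mm.
Angle of view α = 2·arctan(d/2f) with d = 43.2666 mm and f = 13.2 mm.
d/2f = 1.63889; arctan(1.63889) ≈ 1.0229 rad, so α ≈ 2.0459 rad.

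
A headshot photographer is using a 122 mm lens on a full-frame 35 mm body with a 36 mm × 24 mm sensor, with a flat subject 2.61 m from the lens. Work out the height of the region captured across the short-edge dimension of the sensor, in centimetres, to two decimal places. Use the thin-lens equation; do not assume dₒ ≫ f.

dₒ: 2.61 m = 2610 mm.
Similar triangles through the lens centre give W/dₒ = h/dᵢ; with 1/f = 1/dₒ + 1/dᵢ this gives W = h·(dₒ − f)/f.
W = 24 mm × (2610 − 122) / 122 = 24 × 20.3934 ≈ 489.443 mm = 48.9443 cm.

48.94 cm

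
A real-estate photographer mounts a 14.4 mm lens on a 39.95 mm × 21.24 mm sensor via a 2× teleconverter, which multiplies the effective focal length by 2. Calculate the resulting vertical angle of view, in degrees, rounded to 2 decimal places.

Effective focal length f = 14.4 × 2 = 28.8 mm.
α = 2·arctan(21.24 / (2 × 28.8)) = 2·arctan(0.36875) ≈ 40.4829°.

40.48°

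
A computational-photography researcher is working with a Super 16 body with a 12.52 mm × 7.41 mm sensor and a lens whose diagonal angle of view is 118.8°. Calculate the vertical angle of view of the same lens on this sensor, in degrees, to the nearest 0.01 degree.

81.47°

Sensor diagonal = √(12.52² + 7.41²) = √211.6585 ≈ 14.5485 mm.
From the diagonal AOV: f = 14.5485 / (2·tan(59.4°)) = 14.5485 / 3.38182 ≈ 4.3020 mm.
Vertical AOV = 2·arctan(7.41 / (2 × 4.3020)) = 2·arctan(0.86123) ≈ 81.4722°.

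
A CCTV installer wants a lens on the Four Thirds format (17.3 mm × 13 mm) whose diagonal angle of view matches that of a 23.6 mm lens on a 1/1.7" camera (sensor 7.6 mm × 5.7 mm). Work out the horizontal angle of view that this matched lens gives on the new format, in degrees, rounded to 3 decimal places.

Sensor diagonal = √(7.6² + 5.7²) = √90.2500 ≈ 9.5000 mm.
Sensor diagonal = √(17.3² + 13²) = √468.2900 ≈ 21.6400 mm.
Equal diagonal AOV ⇒ f₂ = f₁ · 21.6400/9.5000 = 23.6 × 2.27790 ≈ 53.7583 mm.
Horizontal AOV on the new format = 2·arctan(17.3 / (2 × 53.7583)) = 2·arctan(0.16091) ≈ 18.2817°.

18.282°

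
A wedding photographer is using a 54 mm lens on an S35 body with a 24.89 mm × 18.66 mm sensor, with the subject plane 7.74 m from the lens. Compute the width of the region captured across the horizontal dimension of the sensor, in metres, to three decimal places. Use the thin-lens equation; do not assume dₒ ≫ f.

3.543 m

dₒ: 7.74 m = 7740 mm.
Similar triangles through the lens centre give W/dₒ = w/dᵢ; with 1/f = 1/dₒ + 1/dᵢ this gives W = w·(dₒ − f)/f.
W = 24.89 mm × (7740 − 54) / 54 = 24.89 × 142.3333 ≈ 3542.677 mm = 3.54268 m.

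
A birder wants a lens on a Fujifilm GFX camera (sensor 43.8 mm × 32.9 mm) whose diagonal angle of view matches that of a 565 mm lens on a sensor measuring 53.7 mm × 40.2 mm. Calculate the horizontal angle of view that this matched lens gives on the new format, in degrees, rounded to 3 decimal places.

5.435°

Sensor diagonal = √(53.7² + 40.2²) = √4499.7300 ≈ 67.0800 mm.
Sensor diagonal = √(43.8² + 32.9²) = √3000.8500 ≈ 54.7800 mm.
Equal diagonal AOV ⇒ f₂ = f₁ · 54.7800/67.0800 = 565 × 0.81664 ≈ 461.3998 mm.
Horizontal AOV on the new format = 2·arctan(43.8 / (2 × 461.3998)) = 2·arctan(0.04746) ≈ 5.4349°.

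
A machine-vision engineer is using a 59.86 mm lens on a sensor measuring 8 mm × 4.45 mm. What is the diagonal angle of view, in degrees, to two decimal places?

Sensor diagonal = √(8² + 4.45²) = √83.8025 ≈ 9.1544 mm.
Angle of view α = 2·arctan(d/2f) with d = 9.1544 mm and f = 59.86 mm.
d/2f = 0.07646; arctan(0.07646) ≈ 4.3726°, so α ≈ 8.7452°.

8.75°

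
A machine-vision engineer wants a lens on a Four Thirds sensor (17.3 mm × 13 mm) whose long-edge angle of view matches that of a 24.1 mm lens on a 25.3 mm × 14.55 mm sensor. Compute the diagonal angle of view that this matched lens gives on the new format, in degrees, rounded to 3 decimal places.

Equal long-edge AOV ⇒ f₂ = f₁ · 17.3/25.3 = 24.1 × 0.68379 ≈ 16.4794 mm.
Sensor diagonal = √(17.3² + 13²) = √468.2900 ≈ 21.6400 mm.
Diagonal AOV on the new format = 2·arctan(21.6400 / (2 × 16.4794)) = 2·arctan(0.65658) ≈ 66.5759°.

66.576°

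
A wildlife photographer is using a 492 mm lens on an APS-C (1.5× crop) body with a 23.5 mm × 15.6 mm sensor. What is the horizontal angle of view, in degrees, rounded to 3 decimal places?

2.736°

Angle of view α = 2·arctan(w/2f) with w = 23.5 mm and f = 492 mm.
w/2f = 0.02388; arctan(0.02388) ≈ 1.3681°, so α ≈ 2.7362°.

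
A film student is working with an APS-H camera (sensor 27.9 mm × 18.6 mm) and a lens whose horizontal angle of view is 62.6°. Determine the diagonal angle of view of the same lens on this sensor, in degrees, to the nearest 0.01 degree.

72.31°

From the horizontal AOV: f = 27.9 / (2·tan(31.3°)) = 27.9 / 1.21602 ≈ 22.9437 mm.
Sensor diagonal = √(27.9² + 18.6²) = √1124.3700 ≈ 33.5316 mm.
Diagonal AOV = 2·arctan(33.5316 / (2 × 22.9437)) = 2·arctan(0.73074) ≈ 72.3139°.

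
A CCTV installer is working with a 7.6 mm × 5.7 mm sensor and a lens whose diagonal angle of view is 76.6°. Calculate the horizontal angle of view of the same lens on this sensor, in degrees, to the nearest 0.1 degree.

64.6°

Sensor diagonal = √(7.6² + 5.7²) = √90.2500 ≈ 9.5000 mm.
From the diagonal AOV: f = 9.5000 / (2·tan(38.3°)) = 9.5000 / 1.57950 ≈ 6.0145 mm.
Horizontal AOV = 2·arctan(7.6 / (2 × 6.0145)) = 2·arctan(0.63180) ≈ 64.5696°.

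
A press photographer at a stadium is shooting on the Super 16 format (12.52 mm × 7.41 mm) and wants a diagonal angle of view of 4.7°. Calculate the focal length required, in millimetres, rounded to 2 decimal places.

Sensor diagonal = √(12.52² + 7.41²) = √211.6585 ≈ 14.5485 mm.
From α = 2·arctan(d/2f) we get f = d / (2·tan(α/2)).
With d = 14.5485 mm and α/2 = 2.35°, tan(α/2) ≈ 0.04104, so f ≈ 14.5485 / 0.08208 ≈ 177.2552 mm.

177.26 mm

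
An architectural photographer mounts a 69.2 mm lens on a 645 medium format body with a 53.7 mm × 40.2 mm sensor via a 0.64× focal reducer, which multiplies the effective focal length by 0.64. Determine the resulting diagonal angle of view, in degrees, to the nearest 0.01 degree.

Effective focal length f = 69.2 × 0.64 = 44.288 mm.
Sensor diagonal = √(53.7² + 40.2²) = √4499.7300 ≈ 67.0800 mm.
α = 2·arctan(67.080 / (2 × 44.288)) = 2·arctan(0.75732) ≈ 74.2745°.

74.27°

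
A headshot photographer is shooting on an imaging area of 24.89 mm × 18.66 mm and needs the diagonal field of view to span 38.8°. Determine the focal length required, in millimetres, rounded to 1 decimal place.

44.2 mm

Sensor diagonal = √(24.89² + 18.66²) = √967.7077 ≈ 31.1080 mm.
From α = 2·arctan(d/2f) we get f = d / (2·tan(α/2)).
With d = 31.1080 mm and α/2 = 19.4°, tan(α/2) ≈ 0.35216, so f ≈ 31.1080 / 0.70431 ≈ 44.1680 mm.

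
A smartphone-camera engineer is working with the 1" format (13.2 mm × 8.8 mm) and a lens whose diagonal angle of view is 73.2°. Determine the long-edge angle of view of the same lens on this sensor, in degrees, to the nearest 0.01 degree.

63.43°

Sensor diagonal = √(13.2² + 8.8²) = √251.6800 ≈ 15.8644 mm.
From the diagonal AOV: f = 15.8644 / (2·tan(36.6°)) = 15.8644 / 1.48533 ≈ 10.6807 mm.
Long-edge AOV = 2·arctan(13.2 / (2 × 10.6807)) = 2·arctan(0.61794) ≈ 63.4267°.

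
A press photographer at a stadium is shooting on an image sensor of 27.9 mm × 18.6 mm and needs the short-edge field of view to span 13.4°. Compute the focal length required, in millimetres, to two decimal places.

79.17 mm

From α = 2·arctan(h/2f) we get f = h / (2·tan(α/2)).
With h = 18.6 mm and α/2 = 6.7°, tan(α/2) ≈ 0.11747, so f ≈ 18.6 / 0.23495 ≈ 79.1671 mm.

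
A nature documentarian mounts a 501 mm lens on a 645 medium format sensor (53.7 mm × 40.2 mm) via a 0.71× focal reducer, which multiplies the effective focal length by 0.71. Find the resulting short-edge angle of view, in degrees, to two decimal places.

Effective focal length f = 501 × 0.71 = 355.71 mm.
α = 2·arctan(40.2 / (2 × 355.71)) = 2·arctan(0.05651) ≈ 6.4683°.

6.47°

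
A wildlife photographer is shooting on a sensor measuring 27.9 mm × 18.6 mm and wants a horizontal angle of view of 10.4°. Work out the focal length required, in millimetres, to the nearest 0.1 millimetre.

153.3 mm

From α = 2·arctan(w/2f) we get f = w / (2·tan(α/2)).
With w = 27.9 mm and α/2 = 5.2°, tan(α/2) ≈ 0.09101, so f ≈ 27.9 / 0.18201 ≈ 153.2847 mm.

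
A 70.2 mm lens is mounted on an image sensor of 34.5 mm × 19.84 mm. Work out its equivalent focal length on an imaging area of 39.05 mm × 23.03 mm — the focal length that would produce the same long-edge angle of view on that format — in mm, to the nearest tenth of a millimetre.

79.5 mm

Equal angle of view means equal width/f ratio, so f₂ = f₁ · (width₂/width₁) = 70.2 × 39.05/34.5.
f₂ = 70.2 × 1.13188 ≈ 79.458 mm.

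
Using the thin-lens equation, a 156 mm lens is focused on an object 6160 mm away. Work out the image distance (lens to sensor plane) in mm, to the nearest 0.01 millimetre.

1/dᵢ = 1/f − 1/dₒ = 1/156 − 1/6160 = 0.0062479 mm⁻¹.
dᵢ = 1/0.0062479 ≈ 160.0533 mm.

160.05 mm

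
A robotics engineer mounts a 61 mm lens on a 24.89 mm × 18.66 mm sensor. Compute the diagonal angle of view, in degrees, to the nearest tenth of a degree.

Sensor diagonal = √(24.89² + 18.66²) = √967.7077 ≈ 31.1080 mm.
Angle of view α = 2·arctan(d/2f) with d = 31.1080 mm and f = 61 mm.
d/2f = 0.25498; arctan(0.25498) ≈ 14.3047°, so α ≈ 28.6093°.

28.6°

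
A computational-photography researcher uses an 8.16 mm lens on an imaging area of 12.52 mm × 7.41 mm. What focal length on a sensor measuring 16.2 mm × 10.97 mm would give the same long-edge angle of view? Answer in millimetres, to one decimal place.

Equal angle of view means equal width/f ratio, so f₂ = f₁ · (width₂/width₁) = 8.16 × 16.2/12.52.
f₂ = 8.16 × 1.29393 ≈ 10.558 mm.

10.6 mm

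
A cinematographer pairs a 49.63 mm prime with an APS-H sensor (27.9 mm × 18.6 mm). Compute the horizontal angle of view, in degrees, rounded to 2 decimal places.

Angle of view α = 2·arctan(w/2f) with w = 27.9 mm and f = 49.63 mm.
w/2f = 0.28108; arctan(0.28108) ≈ 15.6996°, so α ≈ 31.3992°.

31.40°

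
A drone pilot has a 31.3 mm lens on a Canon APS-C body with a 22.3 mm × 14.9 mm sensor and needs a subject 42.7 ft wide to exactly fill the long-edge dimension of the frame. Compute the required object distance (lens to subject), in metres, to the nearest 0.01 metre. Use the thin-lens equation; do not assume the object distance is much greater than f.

18.30 m

W: 42.7 ft × 304.8 mm/ft = 13014.96 mm.
Magnification m = w/W = dᵢ/dₒ; combined with 1/f = 1/dₒ + 1/dᵢ this gives dₒ = f·(1 + W/w).
dₒ = 31.3 mm × (1 + 13015/22.3) = 31.3 × 584.6305 ≈ 18298.934 mm = 18.2989 m.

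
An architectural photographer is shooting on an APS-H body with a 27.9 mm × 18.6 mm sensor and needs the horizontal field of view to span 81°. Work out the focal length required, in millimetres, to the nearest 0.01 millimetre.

From α = 2·arctan(w/2f) we get f = w / (2·tan(α/2)).
With w = 27.9 mm and α/2 = 40.5°, tan(α/2) ≈ 0.85408, so f ≈ 27.9 / 1.70816 ≈ 16.3334 mm.

16.33 mm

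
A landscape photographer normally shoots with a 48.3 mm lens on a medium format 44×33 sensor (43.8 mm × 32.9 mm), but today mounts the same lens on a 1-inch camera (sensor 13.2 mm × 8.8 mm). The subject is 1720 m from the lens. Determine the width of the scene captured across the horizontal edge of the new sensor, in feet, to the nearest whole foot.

The focal length stays 48.3 mm; the relevant sensor dimension is now w = 13.2 mm. Object distance dₒ = 1720 m = 1.72e+06 mm.
Thin-lens field width W = w·(dₒ − f)/f = 13.2 × (1.72e+06 − 48.3)/48.3 ≈ 470048.912 mm = 470048.912/304.8 ft = 1542.16 ft.

1542 ft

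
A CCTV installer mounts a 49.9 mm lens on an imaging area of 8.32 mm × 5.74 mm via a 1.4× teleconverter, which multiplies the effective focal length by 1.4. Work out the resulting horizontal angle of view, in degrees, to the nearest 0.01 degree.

Effective focal length f = 49.9 × 1.4 = 69.86 mm.
α = 2·arctan(8.32 / (2 × 69.86)) = 2·arctan(0.05955) ≈ 6.8156°.

6.82°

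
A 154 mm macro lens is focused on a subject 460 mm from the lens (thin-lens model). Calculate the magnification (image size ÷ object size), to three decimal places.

Thin lens: 1/f = 1/dₒ + 1/dᵢ → 1/dᵢ = 1/154 − 1/460 = 0.0043196 mm⁻¹, so dᵢ ≈ 231.5033 mm.
Magnification m = dᵢ/dₒ = 231.5033/460 ≈ 0.50327.

0.503×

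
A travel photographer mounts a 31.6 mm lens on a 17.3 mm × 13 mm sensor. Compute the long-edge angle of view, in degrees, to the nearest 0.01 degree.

Angle of view α = 2·arctan(w/2f) with w = 17.3 mm and f = 31.6 mm.
w/2f = 0.27373; arctan(0.27373) ≈ 15.3088°, so α ≈ 30.6176°.

30.62°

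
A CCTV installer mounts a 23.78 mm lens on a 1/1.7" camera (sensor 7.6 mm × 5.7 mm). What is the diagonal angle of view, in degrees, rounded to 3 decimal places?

22.592°

Sensor diagonal = √(7.6² + 5.7²) = √90.2500 ≈ 9.5000 mm.
Angle of view α = 2·arctan(d/2f) with d = 9.5000 mm and f = 23.78 mm.
d/2f = 0.19975; arctan(0.19975) ≈ 11.2960°, so α ≈ 22.5921°.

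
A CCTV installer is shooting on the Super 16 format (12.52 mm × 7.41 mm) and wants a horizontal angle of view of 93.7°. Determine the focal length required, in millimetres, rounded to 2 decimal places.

From α = 2·arctan(w/2f) we get f = w / (2·tan(α/2)).
With w = 12.52 mm and α/2 = 46.85°, tan(α/2) ≈ 1.06676, so f ≈ 12.52 / 2.13351 ≈ 5.8683 mm.

5.87 mm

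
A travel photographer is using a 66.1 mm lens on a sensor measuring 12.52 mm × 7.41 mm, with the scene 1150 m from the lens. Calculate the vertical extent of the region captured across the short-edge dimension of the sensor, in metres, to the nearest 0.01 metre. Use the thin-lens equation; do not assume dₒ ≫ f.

128.91 m

dₒ: 1150 m = 1.15e+06 mm.
Similar triangles through the lens centre give W/dₒ = h/dᵢ; with 1/f = 1/dₒ + 1/dᵢ this gives W = h·(dₒ − f)/f.
W = 7.41 mm × (1.15e+06 − 66.1) / 66.1 = 7.41 × 17396.8820 ≈ 128910.896 mm = 128.911 m.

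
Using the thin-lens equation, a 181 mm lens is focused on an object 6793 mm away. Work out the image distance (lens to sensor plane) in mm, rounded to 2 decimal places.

185.95 mm

1/dᵢ = 1/f − 1/dₒ = 1/181 − 1/6793 = 0.0053777 mm⁻¹.
dᵢ = 1/0.0053777 ≈ 185.9548 mm.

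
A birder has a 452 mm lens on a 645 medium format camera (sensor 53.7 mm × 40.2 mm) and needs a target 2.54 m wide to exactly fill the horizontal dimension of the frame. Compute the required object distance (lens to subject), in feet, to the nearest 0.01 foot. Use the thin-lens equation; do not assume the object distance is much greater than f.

71.63 ft

W: 2.54 m = 2540 mm.
Magnification m = w/W = dᵢ/dₒ; combined with 1/f = 1/dₒ + 1/dᵢ this gives dₒ = f·(1 + W/w).
dₒ = 452 mm × (1 + 2540/53.7) = 452 × 48.2998 ≈ 21831.516 mm = 21831.516/304.8 ft = 71.6257 ft.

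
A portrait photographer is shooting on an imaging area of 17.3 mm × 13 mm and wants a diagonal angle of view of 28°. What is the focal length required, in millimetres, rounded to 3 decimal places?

43.397 mm

Sensor diagonal = √(17.3² + 13²) = √468.2900 ≈ 21.6400 mm.
From α = 2·arctan(d/2f) we get f = d / (2·tan(α/2)).
With d = 21.6400 mm and α/2 = 14°, tan(α/2) ≈ 0.24933, so f ≈ 21.6400 / 0.49866 ≈ 43.3967 mm.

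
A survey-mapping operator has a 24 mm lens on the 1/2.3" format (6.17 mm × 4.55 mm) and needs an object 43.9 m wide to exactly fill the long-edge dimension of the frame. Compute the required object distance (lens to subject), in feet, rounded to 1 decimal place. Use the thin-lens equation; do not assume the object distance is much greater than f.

560.3 ft

W: 43.9 m = 43900 mm.
Magnification m = w/W = dᵢ/dₒ; combined with 1/f = 1/dₒ + 1/dᵢ this gives dₒ = f·(1 + W/w).
dₒ = 24 mm × (1 + 43900/6.17) = 24 × 7116.0729 ≈ 170785.750 mm = 170785.750/304.8 ft = 560.321 ft.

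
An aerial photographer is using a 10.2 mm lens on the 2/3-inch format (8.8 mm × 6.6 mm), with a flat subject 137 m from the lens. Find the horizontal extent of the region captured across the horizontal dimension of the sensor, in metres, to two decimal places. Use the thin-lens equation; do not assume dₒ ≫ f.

118.19 m

dₒ: 137 m = 137000 mm.
Similar triangles through the lens centre give W/dₒ = w/dᵢ; with 1/f = 1/dₒ + 1/dᵢ this gives W = w·(dₒ − f)/f.
W = 8.8 mm × (137000 − 10.2) / 10.2 = 8.8 × 13430.3725 ≈ 118187.278 mm = 118.187 m.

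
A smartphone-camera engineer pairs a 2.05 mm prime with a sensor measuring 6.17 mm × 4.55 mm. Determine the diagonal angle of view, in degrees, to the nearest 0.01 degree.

Sensor diagonal = √(6.17² + 4.55²) = √58.7714 ≈ 7.6663 mm.
Angle of view α = 2·arctan(d/2f) with d = 7.6663 mm and f = 2.05 mm.
d/2f = 1.86982; arctan(1.86982) ≈ 61.8616°, so α ≈ 123.7232°.

123.72°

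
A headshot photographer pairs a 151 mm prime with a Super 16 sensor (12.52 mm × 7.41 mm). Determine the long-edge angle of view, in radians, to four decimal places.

Angle of view α = 2·arctan(w/2f) with w = 12.52 mm and f = 151 mm.
w/2f = 0.04146; arctan(0.04146) ≈ 0.0414 rad, so α ≈ 0.0829 rad.

0.0829 rad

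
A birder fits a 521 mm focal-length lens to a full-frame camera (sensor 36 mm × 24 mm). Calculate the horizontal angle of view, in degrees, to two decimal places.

Angle of view α = 2·arctan(w/2f) with w = 36 mm and f = 521 mm.
w/2f = 0.03455; arctan(0.03455) ≈ 1.9787°, so α ≈ 3.9574°.

3.96°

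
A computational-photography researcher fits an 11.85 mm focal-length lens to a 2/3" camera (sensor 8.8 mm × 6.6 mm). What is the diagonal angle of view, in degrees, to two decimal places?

Sensor diagonal = √(8.8² + 6.6²) = √121.0000 ≈ 11.0000 mm.
Angle of view α = 2·arctan(d/2f) with d = 11.0000 mm and f = 11.85 mm.
d/2f = 0.46414; arctan(0.46414) ≈ 24.8977°, so α ≈ 49.7953°.

49.80°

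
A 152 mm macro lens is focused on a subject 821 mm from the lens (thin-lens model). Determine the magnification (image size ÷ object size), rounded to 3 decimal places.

0.227×

Thin lens: 1/f = 1/dₒ + 1/dᵢ → 1/dᵢ = 1/152 − 1/821 = 0.0053609 mm⁻¹, so dᵢ ≈ 186.5351 mm.
Magnification m = dᵢ/dₒ = 186.5351/821 ≈ 0.22720.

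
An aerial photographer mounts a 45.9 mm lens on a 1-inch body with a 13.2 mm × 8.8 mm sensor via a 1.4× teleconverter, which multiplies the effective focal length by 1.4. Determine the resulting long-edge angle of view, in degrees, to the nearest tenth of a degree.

Effective focal length f = 45.9 × 1.4 = 64.26 mm.
α = 2·arctan(13.2 / (2 × 64.26)) = 2·arctan(0.10271) ≈ 11.7283°.

11.7°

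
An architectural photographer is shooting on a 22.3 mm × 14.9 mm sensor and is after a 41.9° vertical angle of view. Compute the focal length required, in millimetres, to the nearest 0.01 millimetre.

19.46 mm

From α = 2·arctan(h/2f) we get f = h / (2·tan(α/2)).
With h = 14.9 mm and α/2 = 20.95°, tan(α/2) ≈ 0.38286, so f ≈ 14.9 / 0.76573 ≈ 19.4587 mm.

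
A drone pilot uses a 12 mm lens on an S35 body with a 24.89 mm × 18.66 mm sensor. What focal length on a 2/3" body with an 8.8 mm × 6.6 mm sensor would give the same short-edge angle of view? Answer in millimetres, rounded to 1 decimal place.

Equal angle of view means equal height/f ratio, so f₂ = f₁ · (height₂/height₁) = 12 × 6.6/18.66.
f₂ = 12 × 0.35370 ≈ 4.244 mm.

4.2 mm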